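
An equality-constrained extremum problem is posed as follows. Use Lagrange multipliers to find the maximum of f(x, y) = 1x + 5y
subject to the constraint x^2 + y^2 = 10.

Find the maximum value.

Set up Lagrange conditions: grad f = lambda * grad g
  1 = 2*lambda*x
  5 = 2*lambda*y
From these: x/y = 1/5, so x = 1t, y = 5t for some t.
Substitute into constraint: (1t)^2 + (5t)^2 = 10
  t^2 * 26 = 10
  t = sqrt(10/26)
Maximum = 1*x + 5*y = (1^2 + 5^2)*t = 26 * sqrt(10/26) = sqrt(260)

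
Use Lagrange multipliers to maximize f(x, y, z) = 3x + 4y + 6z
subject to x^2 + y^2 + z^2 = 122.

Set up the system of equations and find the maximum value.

Lagrange conditions: 3 = 2*lambda*x, 4 = 2*lambda*y, 6 = 2*lambda*z
So x:3 = y:4 = z:6, i.e. x = 3t, y = 4t, z = 6t
Constraint: t^2*(3^2 + 4^2 + 6^2) = 122
  t^2 * 61 = 122  =>  t = sqrt(2)
Maximum = 3*3t + 4*4t + 6*6t = 61*sqrt(2) = sqrt(7442)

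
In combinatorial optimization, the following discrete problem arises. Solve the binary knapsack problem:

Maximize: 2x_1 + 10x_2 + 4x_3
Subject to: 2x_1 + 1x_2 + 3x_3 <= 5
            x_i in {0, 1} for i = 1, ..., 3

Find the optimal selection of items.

Items: item 1 (v=2, w=2), item 2 (v=10, w=1), item 3 (v=4, w=3)
Capacity: 5
Checking all 8 subsets (w = total weight, v = total value):
  {}: w = 0, v = 0
  {1}: w = 2, v = 2
  {2}: w = 1, v = 10
  {3}: w = 3, v = 4
  {1, 2}: w = 3, v = 12
  {1, 3}: w = 5, v = 6
  {2, 3}: w = 4, v = 14
  {1, 2, 3}: w = 6 > 5, infeasible
Best feasible subset: items [2, 3]
Total weight: 4 <= 5, total value: 14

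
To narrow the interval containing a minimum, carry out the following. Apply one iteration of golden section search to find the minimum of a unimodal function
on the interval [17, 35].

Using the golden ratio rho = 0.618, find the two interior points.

Golden section search on [17, 35].
Golden ratio rho = 0.618 (approx).
Interior points:
  x_1 = 17 + (1-0.618)*18 = 23.8760
  x_2 = 17 + 0.618*18 = 28.1240
Compare f(x_1) and f(x_2) to determine which subinterval to keep.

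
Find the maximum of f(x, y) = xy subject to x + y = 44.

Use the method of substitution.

Substitute y = 44 - x into f(x,y) = xy:
g(x) = x(44 - x) = 44x - x^2
g'(x) = 44 - 2x = 0  =>  x = 22
y = 44 - 22 = 22
Maximum value = 22 * 22 = 484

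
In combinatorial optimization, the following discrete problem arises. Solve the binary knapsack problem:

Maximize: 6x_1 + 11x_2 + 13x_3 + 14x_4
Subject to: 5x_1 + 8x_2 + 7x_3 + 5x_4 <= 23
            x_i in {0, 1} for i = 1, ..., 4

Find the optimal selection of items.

Items: item 1 (v=6, w=5), item 2 (v=11, w=8), item 3 (v=13, w=7), item 4 (v=14, w=5)
Capacity: 23
Checking all 16 subsets (w = total weight, v = total value):
  {}: w = 0, v = 0
  {1}: w = 5, v = 6
  {2}: w = 8, v = 11
  {3}: w = 7, v = 13
  {4}: w = 5, v = 14
  {1, 2}: w = 13, v = 17
  {1, 3}: w = 12, v = 19
  {1, 4}: w = 10, v = 20
  {2, 3}: w = 15, v = 24
  {2, 4}: w = 13, v = 25
  {3, 4}: w = 12, v = 27
  {1, 2, 3}: w = 20, v = 30
  {1, 2, 4}: w = 18, v = 31
  {1, 3, 4}: w = 17, v = 33
  {2, 3, 4}: w = 20, v = 38
  {1, 2, 3, 4}: w = 25 > 23, infeasible
Best feasible subset: items [2, 3, 4]
Total weight: 20 <= 23, total value: 38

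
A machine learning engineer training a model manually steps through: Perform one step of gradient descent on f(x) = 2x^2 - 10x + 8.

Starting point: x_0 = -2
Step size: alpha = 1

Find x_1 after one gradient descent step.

f(x) = 2x^2 - 10x + 8
f'(x) = 4x - 10
f'(-2) = 4*-2 + (-10) = -18
x_1 = x_0 - alpha * f'(x_0) = -2 - 1 * -18 = 16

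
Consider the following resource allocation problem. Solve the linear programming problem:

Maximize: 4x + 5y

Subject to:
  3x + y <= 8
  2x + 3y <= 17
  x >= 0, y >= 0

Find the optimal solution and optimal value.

Feasible vertices: (0, 0), (0, 17/3), (1, 5), (8/3, 0)
Objective 4x + 5y at each:
  (0, 0): 0
  (0, 17/3): 85/3
  (1, 5): 29
  (8/3, 0): 32/3
Maximum is 29 at (1, 5).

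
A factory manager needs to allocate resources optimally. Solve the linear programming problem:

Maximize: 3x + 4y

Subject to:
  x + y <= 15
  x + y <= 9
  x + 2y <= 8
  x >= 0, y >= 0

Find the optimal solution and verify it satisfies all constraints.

Feasible vertices: (0, 0), (0, 4), (8, 0)
Objective 3x + 4y at each vertex:
  (0, 0): 0
  (0, 4): 16
  (8, 0): 24
Maximum is 24 at (8, 0).
Verify constraints at (x, y) = (8, 0):
  1*8 + 1*0 = 8 <= 15
  1*8 + 1*0 = 8 <= 9
  1*8 + 2*0 = 8 <= 8 (active)
  x = 8 >= 0, y = 0 >= 0. All constraints satisfied.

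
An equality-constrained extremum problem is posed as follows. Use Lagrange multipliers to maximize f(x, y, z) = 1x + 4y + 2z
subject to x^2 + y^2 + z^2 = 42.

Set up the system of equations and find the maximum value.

Lagrange conditions: 1 = 2*lambda*x, 4 = 2*lambda*y, 2 = 2*lambda*z
So x:1 = y:4 = z:2, i.e. x = 1t, y = 4t, z = 2t
Constraint: t^2*(1^2 + 4^2 + 2^2) = 42
  t^2 * 21 = 42  =>  t = sqrt(2)
Maximum = 1*1t + 4*4t + 2*2t = 21*sqrt(2) = sqrt(882)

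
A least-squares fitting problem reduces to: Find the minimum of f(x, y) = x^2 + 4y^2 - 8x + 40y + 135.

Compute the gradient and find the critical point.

f(x,y) = x^2 + 4y^2 - 8x + 40y + 135
df/dx = 2x + (-8) = 0  =>  x = 4
df/dy = 8y + (40) = 0  =>  y = -5
f(4, -5) = 1*(4)^2 + 4*(-5)^2 + -8*(4) + 40*(-5) + 135 = 19
Hessian is diagonal with entries 2, 8 > 0, so this is a minimum.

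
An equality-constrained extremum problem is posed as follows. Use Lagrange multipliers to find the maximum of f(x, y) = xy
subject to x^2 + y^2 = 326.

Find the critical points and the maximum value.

Lagrange conditions: y = 2*lambda*x and x = 2*lambda*y
If x = 0 then y = 0, violating the constraint, so x, y != 0.
Dividing: y/x = x/y => x^2 = y^2 => y = x or y = -x
Constraint: 2x^2 = 326 => x^2 = 163 => x = +/-sqrt(163)
Critical points: (sqrt(163), sqrt(163)), (-sqrt(163), -sqrt(163)), (sqrt(163), -sqrt(163)), (-sqrt(163), sqrt(163))
  y = x:  xy = x^2 = 163  at (sqrt(163), sqrt(163)) and (-sqrt(163), -sqrt(163))
  y = -x: xy = -x^2 = -163 at (sqrt(163), -sqrt(163)) and (-sqrt(163), sqrt(163))
Maximum xy = 163 at (sqrt(163), sqrt(163)) and (-sqrt(163), -sqrt(163))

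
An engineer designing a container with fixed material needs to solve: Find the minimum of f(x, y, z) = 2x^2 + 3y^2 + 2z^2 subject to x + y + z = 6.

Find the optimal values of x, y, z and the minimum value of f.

Using Lagrange multipliers on f = 2x^2 + 3y^2 + 2z^2 with constraint x + y + z = 6:
Conditions: 2*2*x = lambda, 2*3*y = lambda, 2*2*z = lambda
So x = lambda/4, y = lambda/6, z = lambda/4
Substituting into constraint: lambda * (2/3) = 6
lambda = 9
x = 9/4, y = 3/2, z = 9/4
Minimum value = 27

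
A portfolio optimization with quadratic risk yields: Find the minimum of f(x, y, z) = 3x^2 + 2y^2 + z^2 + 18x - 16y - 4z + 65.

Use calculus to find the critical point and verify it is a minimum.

f(x,y,z) = 3x^2 + 2y^2 + z^2 + 18x - 16y - 4z + 65
df/dx = 6x + (18) = 0 => x = -3
df/dy = 4y + (-16) = 0 => y = 4
df/dz = 2z + (-4) = 0 => z = 2
f(-3,4,2) = 3*(-3)^2 + 2*(4)^2 + 1*(2)^2 + 18*(-3) + -16*(4) + -4*(2) + 65 = 2
Hessian is diagonal with entries 6, 4, 2 > 0, confirmed minimum.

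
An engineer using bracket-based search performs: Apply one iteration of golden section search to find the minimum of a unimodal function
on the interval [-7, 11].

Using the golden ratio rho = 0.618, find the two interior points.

Golden section search on [-7, 11].
Golden ratio rho = 0.618 (approx).
Interior points:
  x_1 = -7 + (1-0.618)*18 = -0.1240
  x_2 = -7 + 0.618*18 = 4.1240
Compare f(x_1) and f(x_2) to determine which subinterval to keep.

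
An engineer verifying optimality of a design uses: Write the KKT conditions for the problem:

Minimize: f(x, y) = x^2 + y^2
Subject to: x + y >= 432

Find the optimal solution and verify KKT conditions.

KKT conditions for min x^2 + y^2 s.t. x + y >= 432:
Stationarity: 2x = mu, 2y = mu
So x = y = mu/2.
Complementary slackness: mu*(x + y - 432) = 0
Primal feasibility: x + y >= 432; dual feasibility: mu >= 0
If mu = 0 then x = y = 0, but 0 + 0 < 432 is infeasible, so the constraint is active.
Constraint active: x + y = 2*(mu/2) = 432 => mu = 432
x = y = 216, f = 93312
Verify: stationarity 2*216 = 432 = mu; primal 216 + 216 = 432 >= 432; dual mu = 432 >= 0; complementary slackness 432*(432 - 432) = 0. All KKT conditions hold.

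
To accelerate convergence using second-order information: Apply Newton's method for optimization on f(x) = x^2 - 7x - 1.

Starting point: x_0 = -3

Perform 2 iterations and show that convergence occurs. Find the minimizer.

f(x) = x^2 - 7x - 1, f'(x) = 2x + (-7), f''(x) = 2
Step 1: f'(-3) = -13, x_1 = -3 - -13/2 = 7/2
Step 2: f'(7/2) = 0, x_2 = 7/2 (converged)
Newton's method converges in 1 step for quadratics.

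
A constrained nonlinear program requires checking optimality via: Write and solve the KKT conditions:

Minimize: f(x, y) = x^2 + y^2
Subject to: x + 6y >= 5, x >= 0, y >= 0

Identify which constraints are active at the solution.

KKT conditions for min x^2 + y^2 s.t. 1x + 6y >= 5, x >= 0, y >= 0:
Stationarity: 2x = mu*1 + mu_x, 2y = mu*6 + mu_y, with mu, mu_x, mu_y >= 0
Complementary slackness: mu*(x + 6y - 5) = 0, mu_x*x = 0, mu_y*y = 0
(0, 0) is infeasible (1*0 + 6*0 < 5), so if mu = 0 stationarity would force x = mu_x/2 >= 0, y = mu_y/2 >= 0 with mu_x*x = mu_y*y = 0, i.e. x = y = 0: contradiction. Hence mu > 0 and x + 6y = 5 is active.
Try x > 0, y > 0 (so mu_x = mu_y = 0): x = 1*mu/2, y = 6*mu/2
Substitute: 1*(1*mu/2) + 6*(6*mu/2) = 5
  mu*37/2 = 5 => mu = 10/37
x* = 5/37 > 0, y* = 30/37 > 0, consistent with mu_x = mu_y = 0.
f is convex and the constraints are linear, so this KKT point is the global minimum.
f* = 25/37
Active constraints: x + 6y >= 5 (holds with equality, mu = 10/37 > 0); x >= 0 and y >= 0 are inactive (mu_x = mu_y = 0).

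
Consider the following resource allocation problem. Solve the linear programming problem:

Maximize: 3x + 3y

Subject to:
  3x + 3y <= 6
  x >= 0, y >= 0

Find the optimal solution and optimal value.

The feasible region has vertices at [(0, 0), (2, 0), (0, 2)].
Checking objective 3x + 3y at each vertex:
  (0, 0): 3*0 + 3*0 = 0
  (2, 0): 3*2 + 3*0 = 6
  (0, 2): 3*0 + 3*2 = 6
Maximum is 6 at (2, 0).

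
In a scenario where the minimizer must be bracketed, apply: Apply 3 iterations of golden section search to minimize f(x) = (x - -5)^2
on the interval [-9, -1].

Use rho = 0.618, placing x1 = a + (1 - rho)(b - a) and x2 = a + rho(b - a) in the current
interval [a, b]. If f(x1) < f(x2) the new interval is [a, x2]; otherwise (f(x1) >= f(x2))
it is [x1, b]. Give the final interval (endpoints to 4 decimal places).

Golden section search for min of f(x) = (x - -5)^2 on [-9, -1].
Each step: x1 = a + (1 - rho)(b - a), x2 = a + rho(b - a); if f(x1) < f(x2) keep [a, x2], otherwise keep [x1, b].
Step 1: [-9.0000, -1.0000], x1=-5.9440 (f=0.8911), x2=-4.0560 (f=0.8911); f(x1) = f(x2) (tie, not '<') => keep [-5.9440, -1.0000]
Step 2: [-5.9440, -1.0000], x1=-4.0554 (f=0.8923), x2=-2.8886 (f=4.4580); f(x1) < f(x2) => keep [-5.9440, -2.8886]
Step 3: [-5.9440, -2.8886], x1=-4.7768 (f=0.0498), x2=-4.0558 (f=0.8916); f(x1) < f(x2) => keep [-5.9440, -4.0558]
Final interval: [-5.9440, -4.0558]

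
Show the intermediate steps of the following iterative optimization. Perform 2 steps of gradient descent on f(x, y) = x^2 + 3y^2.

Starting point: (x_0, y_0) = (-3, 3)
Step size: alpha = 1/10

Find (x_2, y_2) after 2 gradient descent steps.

f(x,y) = x^2 + 3y^2
grad_x = 2x + 0y, grad_y = 6y + 0x
Step 1: grad = (-6, 18), (-12/5, 6/5)
Step 2: grad = (-24/5, 36/5), (-48/25, 12/25)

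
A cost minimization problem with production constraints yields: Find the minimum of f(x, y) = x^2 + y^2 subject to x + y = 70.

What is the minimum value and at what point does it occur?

Substitute y = 70 - x into f(x,y) = x^2 + y^2:
g(x) = x^2 + (70 - x)^2 = 2x^2 - 140x + 4900
g'(x) = 4x - 140 = 0  =>  x = 35
y = 70 - 35 = 35
Minimum value = 35^2 + 35^2 = 2450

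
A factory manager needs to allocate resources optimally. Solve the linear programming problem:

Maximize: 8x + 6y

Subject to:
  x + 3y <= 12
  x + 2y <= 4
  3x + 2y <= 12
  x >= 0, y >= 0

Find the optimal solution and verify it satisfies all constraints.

Feasible vertices: (0, 0), (0, 2), (4, 0)
Objective 8x + 6y at each vertex:
  (0, 0): 0
  (0, 2): 12
  (4, 0): 32
Maximum is 32 at (4, 0).
Verify constraints at (x, y) = (4, 0):
  1*4 + 3*0 = 4 <= 12
  1*4 + 2*0 = 4 <= 4 (active)
  3*4 + 2*0 = 12 <= 12 (active)
  x = 4 >= 0, y = 0 >= 0. All constraints satisfied.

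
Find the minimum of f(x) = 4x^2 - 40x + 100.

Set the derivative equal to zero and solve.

f(x) = 4x^2 - 40x + 100
f'(x) = 8x + (-40) = 0
x = 40/8 = 5
f(5) = 0
Since f''(x) = 8 > 0, this is a minimum.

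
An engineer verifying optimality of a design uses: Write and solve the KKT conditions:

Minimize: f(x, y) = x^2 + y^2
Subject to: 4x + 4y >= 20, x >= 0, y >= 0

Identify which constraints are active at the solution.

KKT conditions for min x^2 + y^2 s.t. 4x + 4y >= 20, x >= 0, y >= 0:
Stationarity: 2x = mu*4 + mu_x, 2y = mu*4 + mu_y, with mu, mu_x, mu_y >= 0
Complementary slackness: mu*(4x + 4y - 20) = 0, mu_x*x = 0, mu_y*y = 0
(0, 0) is infeasible (4*0 + 4*0 < 20), so if mu = 0 stationarity would force x = mu_x/2 >= 0, y = mu_y/2 >= 0 with mu_x*x = mu_y*y = 0, i.e. x = y = 0: contradiction. Hence mu > 0 and 4x + 4y = 20 is active.
Try x > 0, y > 0 (so mu_x = mu_y = 0): x = 4*mu/2, y = 4*mu/2
Substitute: 4*(4*mu/2) + 4*(4*mu/2) = 20
  mu*32/2 = 20 => mu = 5/4
x* = 5/2 > 0, y* = 5/2 > 0, consistent with mu_x = mu_y = 0.
f is convex and the constraints are linear, so this KKT point is the global minimum.
f* = 25/2
Active constraints: 4x + 4y >= 20 (holds with equality, mu = 5/4 > 0); x >= 0 and y >= 0 are inactive (mu_x = mu_y = 0).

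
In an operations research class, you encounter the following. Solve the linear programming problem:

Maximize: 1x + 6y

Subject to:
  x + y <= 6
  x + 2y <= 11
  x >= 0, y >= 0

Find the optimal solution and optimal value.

Feasible vertices: (0, 0), (0, 11/2), (1, 5), (6, 0)
Objective 1x + 6y at each:
  (0, 0): 0
  (0, 11/2): 33
  (1, 5): 31
  (6, 0): 6
Maximum is 33 at (0, 11/2).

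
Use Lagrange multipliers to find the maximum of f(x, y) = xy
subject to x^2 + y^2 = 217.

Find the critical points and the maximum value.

Lagrange conditions: y = 2*lambda*x and x = 2*lambda*y
If x = 0 then y = 0, violating the constraint, so x, y != 0.
Dividing: y/x = x/y => x^2 = y^2 => y = x or y = -x
Constraint: 2x^2 = 217 => x^2 = 217/2 => x = +/-sqrt(217/2)
Critical points: (sqrt(217/2), sqrt(217/2)), (-sqrt(217/2), -sqrt(217/2)), (sqrt(217/2), -sqrt(217/2)), (-sqrt(217/2), sqrt(217/2))
  y = x:  xy = x^2 = 217/2  at (sqrt(217/2), sqrt(217/2)) and (-sqrt(217/2), -sqrt(217/2))
  y = -x: xy = -x^2 = -217/2 at (sqrt(217/2), -sqrt(217/2)) and (-sqrt(217/2), sqrt(217/2))
Maximum xy = 217/2 at (sqrt(217/2), sqrt(217/2)) and (-sqrt(217/2), -sqrt(217/2))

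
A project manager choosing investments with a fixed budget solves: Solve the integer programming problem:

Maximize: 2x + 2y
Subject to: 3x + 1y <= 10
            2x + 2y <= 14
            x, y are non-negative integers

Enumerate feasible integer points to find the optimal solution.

Constraint 1: 3x + 1y <= 10
Constraint 2: 2x + 2y <= 14
Feasible x range (need y >= 0): 0 <= x <= min(10/3, 14/2) => x in {0, ..., 3}.
Enumerate feasible integer points row by row (the coefficient of y is 2 > 0, so for each x the largest feasible y gives the best value):
  x = 0: y <= min((10 - 3*0)/1, (14 - 2*0)/2) => y in {0, ..., 7}; best 2*0 + 2*7 = 14
  x = 1: y <= min((10 - 3*1)/1, (14 - 2*1)/2) => y in {0, ..., 6}; best 2*1 + 2*6 = 14
  x = 2: y <= min((10 - 3*2)/1, (14 - 2*2)/2) => y in {0, ..., 4}; best 2*2 + 2*4 = 12
  x = 3: y <= min((10 - 3*3)/1, (14 - 2*3)/2) => y in {0, ..., 1}; best 2*3 + 2*1 = 8
The maximum 2x + 2y = 14 is achieved at x = 0, y = 7.
(The same value 14 is also attained at (1, 6).)
Check: 3*0 + 1*7 = 7 <= 10 and 2*0 + 2*7 = 14 <= 14.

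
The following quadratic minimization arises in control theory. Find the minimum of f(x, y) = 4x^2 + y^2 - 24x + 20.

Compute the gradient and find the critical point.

f(x,y) = 4x^2 + y^2 - 24x + 20
df/dx = 8x + (-24) = 0  =>  x = 3
df/dy = 2y + (0) = 0  =>  y = 0
f(3, 0) = 4*(3)^2 + 1*(0)^2 + -24*(3) + 20 = -16
Hessian is diagonal with entries 8, 2 > 0, so this is a minimum.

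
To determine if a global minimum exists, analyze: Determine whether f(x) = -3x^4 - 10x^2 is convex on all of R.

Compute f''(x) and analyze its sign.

f(x) = -3x^4 - 10x^2
f'(x) = -12x^3 + -20x
f''(x) = -36x^2 + -20
f''(x) = -36x^2 + -20 <= -20 < 0 for all x
Therefore, f is concave on R.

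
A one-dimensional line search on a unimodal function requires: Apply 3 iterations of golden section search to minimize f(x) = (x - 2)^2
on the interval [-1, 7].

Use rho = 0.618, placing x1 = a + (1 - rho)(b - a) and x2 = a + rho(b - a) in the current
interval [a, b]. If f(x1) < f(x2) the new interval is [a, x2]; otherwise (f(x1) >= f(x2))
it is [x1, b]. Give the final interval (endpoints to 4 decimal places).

Golden section search for min of f(x) = (x - 2)^2 on [-1, 7].
Each step: x1 = a + (1 - rho)(b - a), x2 = a + rho(b - a); if f(x1) < f(x2) keep [a, x2], otherwise keep [x1, b].
Step 1: [-1.0000, 7.0000], x1=2.0560 (f=0.0031), x2=3.9440 (f=3.7791); f(x1) < f(x2) => keep [-1.0000, 3.9440]
Step 2: [-1.0000, 3.9440], x1=0.8886 (f=1.2352), x2=2.0554 (f=0.0031); f(x1) > f(x2) => keep [0.8886, 3.9440]
Step 3: [0.8886, 3.9440], x1=2.0558 (f=0.0031), x2=2.7768 (f=0.6035); f(x1) < f(x2) => keep [0.8886, 2.7768]
Final interval: [0.8886, 2.7768]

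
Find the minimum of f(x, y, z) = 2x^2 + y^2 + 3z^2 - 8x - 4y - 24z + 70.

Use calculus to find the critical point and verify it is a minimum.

f(x,y,z) = 2x^2 + y^2 + 3z^2 - 8x - 4y - 24z + 70
df/dx = 4x + (-8) = 0 => x = 2
df/dy = 2y + (-4) = 0 => y = 2
df/dz = 6z + (-24) = 0 => z = 4
f(2,2,4) = 2*(2)^2 + 1*(2)^2 + 3*(4)^2 + -8*(2) + -4*(2) + -24*(4) + 70 = 10
Hessian is diagonal with entries 4, 2, 6 > 0, confirmed minimum.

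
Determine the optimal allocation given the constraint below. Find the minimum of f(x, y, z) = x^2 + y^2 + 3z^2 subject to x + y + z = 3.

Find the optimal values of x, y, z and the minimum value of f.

Using Lagrange multipliers on f = x^2 + y^2 + 3z^2 with constraint x + y + z = 3:
Conditions: 2*1*x = lambda, 2*1*y = lambda, 2*3*z = lambda
So x = lambda/2, y = lambda/2, z = lambda/6
Substituting into constraint: lambda * (7/6) = 3
lambda = 18/7
x = 9/7, y = 9/7, z = 3/7
Minimum value = 27/7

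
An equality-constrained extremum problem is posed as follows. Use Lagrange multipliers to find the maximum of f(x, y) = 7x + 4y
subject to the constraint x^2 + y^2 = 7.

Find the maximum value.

Set up Lagrange conditions: grad f = lambda * grad g
  7 = 2*lambda*x
  4 = 2*lambda*y
From these: x/y = 7/4, so x = 7t, y = 4t for some t.
Substitute into constraint: (7t)^2 + (4t)^2 = 7
  t^2 * 65 = 7
  t = sqrt(7/65)
Maximum = 7*x + 4*y = (7^2 + 4^2)*t = 65 * sqrt(7/65) = sqrt(455)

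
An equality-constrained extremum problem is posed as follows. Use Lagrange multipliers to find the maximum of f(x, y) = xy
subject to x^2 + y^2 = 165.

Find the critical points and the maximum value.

Lagrange conditions: y = 2*lambda*x and x = 2*lambda*y
If x = 0 then y = 0, violating the constraint, so x, y != 0.
Dividing: y/x = x/y => x^2 = y^2 => y = x or y = -x
Constraint: 2x^2 = 165 => x^2 = 165/2 => x = +/-sqrt(165/2)
Critical points: (sqrt(165/2), sqrt(165/2)), (-sqrt(165/2), -sqrt(165/2)), (sqrt(165/2), -sqrt(165/2)), (-sqrt(165/2), sqrt(165/2))
  y = x:  xy = x^2 = 165/2  at (sqrt(165/2), sqrt(165/2)) and (-sqrt(165/2), -sqrt(165/2))
  y = -x: xy = -x^2 = -165/2 at (sqrt(165/2), -sqrt(165/2)) and (-sqrt(165/2), sqrt(165/2))
Maximum xy = 165/2 at (sqrt(165/2), sqrt(165/2)) and (-sqrt(165/2), -sqrt(165/2))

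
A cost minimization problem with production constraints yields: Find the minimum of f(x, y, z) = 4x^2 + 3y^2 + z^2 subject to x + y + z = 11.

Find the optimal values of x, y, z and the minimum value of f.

Using Lagrange multipliers on f = 4x^2 + 3y^2 + z^2 with constraint x + y + z = 11:
Conditions: 2*4*x = lambda, 2*3*y = lambda, 2*1*z = lambda
So x = lambda/8, y = lambda/6, z = lambda/2
Substituting into constraint: lambda * (19/24) = 11
lambda = 264/19
x = 33/19, y = 44/19, z = 132/19
Minimum value = 1452/19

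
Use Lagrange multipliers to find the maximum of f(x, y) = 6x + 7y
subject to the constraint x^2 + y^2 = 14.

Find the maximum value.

Set up Lagrange conditions: grad f = lambda * grad g
  6 = 2*lambda*x
  7 = 2*lambda*y
From these: x/y = 6/7, so x = 6t, y = 7t for some t.
Substitute into constraint: (6t)^2 + (7t)^2 = 14
  t^2 * 85 = 14
  t = sqrt(14/85)
Maximum = 6*x + 7*y = (6^2 + 7^2)*t = 85 * sqrt(14/85) = sqrt(1190)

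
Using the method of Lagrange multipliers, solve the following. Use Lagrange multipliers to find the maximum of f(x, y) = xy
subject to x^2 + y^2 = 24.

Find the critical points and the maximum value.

Lagrange conditions: y = 2*lambda*x and x = 2*lambda*y
If x = 0 then y = 0, violating the constraint, so x, y != 0.
Dividing: y/x = x/y => x^2 = y^2 => y = x or y = -x
Constraint: 2x^2 = 24 => x^2 = 12 => x = +/-sqrt(12)
Critical points: (sqrt(12), sqrt(12)), (-sqrt(12), -sqrt(12)), (sqrt(12), -sqrt(12)), (-sqrt(12), sqrt(12))
  y = x:  xy = x^2 = 12  at (sqrt(12), sqrt(12)) and (-sqrt(12), -sqrt(12))
  y = -x: xy = -x^2 = -12 at (sqrt(12), -sqrt(12)) and (-sqrt(12), sqrt(12))
Maximum xy = 12 at (sqrt(12), sqrt(12)) and (-sqrt(12), -sqrt(12))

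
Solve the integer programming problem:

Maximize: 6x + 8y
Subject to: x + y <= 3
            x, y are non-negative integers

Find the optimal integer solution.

Objective: 6x + 8y, constraint: x + y <= 3
Coefficient of y is 8 > coefficient of x is 6, so allocate the entire budget to y.
Optimal: x = 0, y = 3, value = 24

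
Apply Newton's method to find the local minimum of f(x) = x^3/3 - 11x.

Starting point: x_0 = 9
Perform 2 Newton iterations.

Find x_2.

f(x) = x^3/3 - 11x
f'(x) = x^2 - 11, f''(x) = 2x
Newton update: x_{n+1} = x_n - (x_n^2 - 11)/(2*x_n)
Step 1: x_0 = 9, f'=70, f''=18, x_1 = 46/9
Step 2: x_1 = 46/9, f'=1225/81, f''=92/9, x_2 = 3007/828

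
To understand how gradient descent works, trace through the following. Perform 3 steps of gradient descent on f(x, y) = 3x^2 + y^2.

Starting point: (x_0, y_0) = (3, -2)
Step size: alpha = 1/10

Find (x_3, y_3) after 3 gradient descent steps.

f(x,y) = 3x^2 + y^2
grad_x = 6x + 0y, grad_y = 2y + 0x
Step 1: grad = (18, -4), (6/5, -8/5)
Step 2: grad = (36/5, -16/5), (12/25, -32/25)
Step 3: grad = (72/25, -64/25), (24/125, -128/125)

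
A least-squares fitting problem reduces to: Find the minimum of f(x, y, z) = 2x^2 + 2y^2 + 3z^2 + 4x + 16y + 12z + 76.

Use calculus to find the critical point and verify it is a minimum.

f(x,y,z) = 2x^2 + 2y^2 + 3z^2 + 4x + 16y + 12z + 76
df/dx = 4x + (4) = 0 => x = -1
df/dy = 4y + (16) = 0 => y = -4
df/dz = 6z + (12) = 0 => z = -2
f(-1,-4,-2) = 2*(-1)^2 + 2*(-4)^2 + 3*(-2)^2 + 4*(-1) + 16*(-4) + 12*(-2) + 76 = 30
Hessian is diagonal with entries 4, 4, 6 > 0, confirmed minimum.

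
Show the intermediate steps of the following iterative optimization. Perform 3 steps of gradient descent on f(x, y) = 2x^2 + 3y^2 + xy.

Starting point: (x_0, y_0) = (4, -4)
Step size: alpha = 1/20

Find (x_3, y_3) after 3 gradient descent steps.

f(x,y) = 2x^2 + 3y^2 + xy
grad_x = 4x + 1y, grad_y = 6y + 1x
Step 1: grad = (12, -20), (17/5, -3)
Step 2: grad = (53/5, -73/5), (287/100, -227/100)
Step 3: grad = (921/100, -43/4), (4819/2000, -693/400)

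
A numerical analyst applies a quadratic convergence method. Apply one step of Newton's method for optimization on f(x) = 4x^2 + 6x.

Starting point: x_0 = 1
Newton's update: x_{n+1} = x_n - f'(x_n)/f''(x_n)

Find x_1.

f(x) = 4x^2 + 6x
f'(x) = 8x + (6), f''(x) = 8
Newton step: x_1 = x_0 - f'(x_0)/f''(x_0)
f'(1) = 14
x_1 = 1 - 14/8 = -3/4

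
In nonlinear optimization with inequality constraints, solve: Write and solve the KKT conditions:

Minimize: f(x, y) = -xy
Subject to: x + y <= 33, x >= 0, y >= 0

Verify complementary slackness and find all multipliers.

Problem: min -xy s.t. x + y <= 33 (multiplier lambda), x >= 0 (mu_x), y >= 0 (mu_y)
KKT stationarity: -y + lambda - mu_x = 0, -x + lambda - mu_y = 0, with lambda, mu_x, mu_y >= 0
Complementary slackness: lambda*(x + y - 33) = 0, mu_x*x = 0, mu_y*y = 0
If lambda = 0: y = -mu_x <= 0 and x = -mu_y <= 0 force x = y = 0 with f = 0; but x = y = 33/2 is feasible with f = -1089/4 < 0, so this is not the minimum. Hence lambda > 0 and x + y = 33.
Try x > 0, y > 0 (so mu_x = mu_y = 0): y = lambda, x = lambda => x = y = lambda
x + y = 33 => 2*lambda = 33 => lambda = 33/2
x* = y* = 33/2 > 0, consistent with mu_x = mu_y = 0.
(Any feasible point with x = 0 or y = 0 has f = 0 > -1089/4, so the minimum is not on those boundaries.)
min(-xy) = -1089/4 (i.e. max xy = 1089/4)
Multipliers: lambda = 33/2, mu_x = 0, mu_y = 0
Complementary slackness: lambda*(x + y - 33) = 33/2*(33/2 + 33/2 - 33) = 0, mu_x*x = 0*33/2 = 0, mu_y*y = 0*33/2 = 0. Satisfied.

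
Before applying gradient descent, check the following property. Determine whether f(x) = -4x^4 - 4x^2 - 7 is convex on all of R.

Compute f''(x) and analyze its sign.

f(x) = -4x^4 - 4x^2 - 7
f'(x) = -16x^3 + -8x
f''(x) = -48x^2 + -8
f''(x) = -48x^2 + -8 <= -8 < 0 for all x
Therefore, f is concave on R.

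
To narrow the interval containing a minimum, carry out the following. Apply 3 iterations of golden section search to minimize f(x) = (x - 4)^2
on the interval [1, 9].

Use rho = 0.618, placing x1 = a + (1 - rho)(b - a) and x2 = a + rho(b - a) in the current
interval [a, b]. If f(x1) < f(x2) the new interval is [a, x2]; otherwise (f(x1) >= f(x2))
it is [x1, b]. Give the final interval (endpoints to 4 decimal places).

Golden section search for min of f(x) = (x - 4)^2 on [1, 9].
Each step: x1 = a + (1 - rho)(b - a), x2 = a + rho(b - a); if f(x1) < f(x2) keep [a, x2], otherwise keep [x1, b].
Step 1: [1.0000, 9.0000], x1=4.0560 (f=0.0031), x2=5.9440 (f=3.7791); f(x1) < f(x2) => keep [1.0000, 5.9440]
Step 2: [1.0000, 5.9440], x1=2.8886 (f=1.2352), x2=4.0554 (f=0.0031); f(x1) > f(x2) => keep [2.8886, 5.9440]
Step 3: [2.8886, 5.9440], x1=4.0558 (f=0.0031), x2=4.7768 (f=0.6035); f(x1) < f(x2) => keep [2.8886, 4.7768]
Final interval: [2.8886, 4.7768]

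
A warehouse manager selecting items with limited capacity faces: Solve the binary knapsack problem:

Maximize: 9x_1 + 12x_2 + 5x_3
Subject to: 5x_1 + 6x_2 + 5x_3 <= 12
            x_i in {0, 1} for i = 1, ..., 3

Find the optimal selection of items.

Items: item 1 (v=9, w=5), item 2 (v=12, w=6), item 3 (v=5, w=5)
Capacity: 12
Checking all 8 subsets (w = total weight, v = total value):
  {}: w = 0, v = 0
  {1}: w = 5, v = 9
  {2}: w = 6, v = 12
  {3}: w = 5, v = 5
  {1, 2}: w = 11, v = 21
  {1, 3}: w = 10, v = 14
  {2, 3}: w = 11, v = 17
  {1, 2, 3}: w = 16 > 12, infeasible
Best feasible subset: items [1, 2]
Total weight: 11 <= 12, total value: 21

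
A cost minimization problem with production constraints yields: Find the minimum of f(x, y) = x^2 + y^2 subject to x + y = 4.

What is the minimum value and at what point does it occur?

Substitute y = 4 - x into f(x,y) = x^2 + y^2:
g(x) = x^2 + (4 - x)^2 = 2x^2 - 8x + 16
g'(x) = 4x - 8 = 0  =>  x = 2
y = 4 - 2 = 2
Minimum value = 2^2 + 2^2 = 8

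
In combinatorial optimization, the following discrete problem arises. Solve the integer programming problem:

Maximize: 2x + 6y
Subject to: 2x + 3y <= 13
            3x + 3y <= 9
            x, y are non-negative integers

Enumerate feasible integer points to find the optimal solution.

Constraint 1: 2x + 3y <= 13
Constraint 2: 3x + 3y <= 9
Feasible x range (need y >= 0): 0 <= x <= min(13/2, 9/3) => x in {0, ..., 3}.
Enumerate feasible integer points row by row (the coefficient of y is 6 > 0, so for each x the largest feasible y gives the best value):
  x = 0: y <= min((13 - 2*0)/3, (9 - 3*0)/3) => y in {0, ..., 3}; best 2*0 + 6*3 = 18
  x = 1: y <= min((13 - 2*1)/3, (9 - 3*1)/3) => y in {0, ..., 2}; best 2*1 + 6*2 = 14
  x = 2: y <= min((13 - 2*2)/3, (9 - 3*2)/3) => y in {0, ..., 1}; best 2*2 + 6*1 = 10
  x = 3: y <= min((13 - 2*3)/3, (9 - 3*3)/3) => y in {0}; best 2*3 + 6*0 = 6
The maximum 2x + 6y = 18 is achieved at x = 0, y = 3.
Check: 2*0 + 3*3 = 9 <= 13 and 3*0 + 3*3 = 9 <= 9.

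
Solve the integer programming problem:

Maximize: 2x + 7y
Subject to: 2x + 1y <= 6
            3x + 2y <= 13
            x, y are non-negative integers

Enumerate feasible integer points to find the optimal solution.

Constraint 1: 2x + 1y <= 6
Constraint 2: 3x + 2y <= 13
Feasible x range (need y >= 0): 0 <= x <= min(6/2, 13/3) => x in {0, ..., 3}.
Enumerate feasible integer points row by row (the coefficient of y is 7 > 0, so for each x the largest feasible y gives the best value):
  x = 0: y <= min((6 - 2*0)/1, (13 - 3*0)/2) => y in {0, ..., 6}; best 2*0 + 7*6 = 42
  x = 1: y <= min((6 - 2*1)/1, (13 - 3*1)/2) => y in {0, ..., 4}; best 2*1 + 7*4 = 30
  x = 2: y <= min((6 - 2*2)/1, (13 - 3*2)/2) => y in {0, ..., 2}; best 2*2 + 7*2 = 18
  x = 3: y <= min((6 - 2*3)/1, (13 - 3*3)/2) => y in {0}; best 2*3 + 7*0 = 6
The maximum 2x + 7y = 42 is achieved at x = 0, y = 6.
Check: 2*0 + 1*6 = 6 <= 6 and 3*0 + 2*6 = 12 <= 13.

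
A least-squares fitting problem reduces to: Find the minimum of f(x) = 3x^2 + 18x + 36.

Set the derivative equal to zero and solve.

f(x) = 3x^2 + 18x + 36
f'(x) = 6x + (18) = 0
x = -18/6 = -3
f(-3) = 9
Since f''(x) = 6 > 0, this is a minimum.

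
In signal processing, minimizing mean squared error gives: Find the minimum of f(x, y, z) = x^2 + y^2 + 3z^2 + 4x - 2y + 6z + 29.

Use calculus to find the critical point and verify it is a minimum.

f(x,y,z) = x^2 + y^2 + 3z^2 + 4x - 2y + 6z + 29
df/dx = 2x + (4) = 0 => x = -2
df/dy = 2y + (-2) = 0 => y = 1
df/dz = 6z + (6) = 0 => z = -1
f(-2,1,-1) = 1*(-2)^2 + 1*(1)^2 + 3*(-1)^2 + 4*(-2) + -2*(1) + 6*(-1) + 29 = 21
Hessian is diagonal with entries 2, 2, 6 > 0, confirmed minimum.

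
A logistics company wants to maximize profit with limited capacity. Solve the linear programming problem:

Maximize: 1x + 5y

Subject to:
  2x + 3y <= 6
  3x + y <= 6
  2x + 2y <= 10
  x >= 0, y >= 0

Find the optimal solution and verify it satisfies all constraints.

Feasible vertices: (0, 0), (0, 2), (12/7, 6/7), (2, 0)
Objective 1x + 5y at each vertex:
  (0, 0): 0
  (0, 2): 10
  (12/7, 6/7): 6
  (2, 0): 2
Maximum is 10 at (0, 2).
Verify constraints at (x, y) = (0, 2):
  2*0 + 3*2 = 6 <= 6 (active)
  3*0 + 1*2 = 2 <= 6
  2*0 + 2*2 = 4 <= 10
  x = 0 >= 0, y = 2 >= 0. All constraints satisfied.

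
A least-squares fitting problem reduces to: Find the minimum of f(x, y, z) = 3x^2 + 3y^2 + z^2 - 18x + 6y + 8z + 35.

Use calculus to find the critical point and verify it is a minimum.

f(x,y,z) = 3x^2 + 3y^2 + z^2 - 18x + 6y + 8z + 35
df/dx = 6x + (-18) = 0 => x = 3
df/dy = 6y + (6) = 0 => y = -1
df/dz = 2z + (8) = 0 => z = -4
f(3,-1,-4) = 3*(3)^2 + 3*(-1)^2 + 1*(-4)^2 + -18*(3) + 6*(-1) + 8*(-4) + 35 = -11
Hessian is diagonal with entries 6, 6, 2 > 0, confirmed minimum.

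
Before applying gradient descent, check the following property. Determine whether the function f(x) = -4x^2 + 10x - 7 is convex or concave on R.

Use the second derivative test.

f(x) = -4x^2 + 10x - 7
f'(x) = -8x + 10
f''(x) = -8
Since f''(x) = -8 < 0 for all x, f is concave on R.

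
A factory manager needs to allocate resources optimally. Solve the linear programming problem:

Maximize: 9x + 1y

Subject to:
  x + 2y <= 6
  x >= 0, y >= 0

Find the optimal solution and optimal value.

The feasible region has vertices at [(0, 0), (6, 0), (0, 3)].
Checking objective 9x + 1y at each vertex:
  (0, 0): 9*0 + 1*0 = 0
  (6, 0): 9*6 + 1*0 = 54
  (0, 3): 9*0 + 1*3 = 3
Maximum is 54 at (6, 0).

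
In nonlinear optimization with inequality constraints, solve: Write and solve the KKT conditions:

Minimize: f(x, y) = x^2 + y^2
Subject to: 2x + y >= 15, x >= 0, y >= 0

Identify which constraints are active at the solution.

KKT conditions for min x^2 + y^2 s.t. 2x + 1y >= 15, x >= 0, y >= 0:
Stationarity: 2x = mu*2 + mu_x, 2y = mu*1 + mu_y, with mu, mu_x, mu_y >= 0
Complementary slackness: mu*(2x + y - 15) = 0, mu_x*x = 0, mu_y*y = 0
(0, 0) is infeasible (2*0 + 1*0 < 15), so if mu = 0 stationarity would force x = mu_x/2 >= 0, y = mu_y/2 >= 0 with mu_x*x = mu_y*y = 0, i.e. x = y = 0: contradiction. Hence mu > 0 and 2x + y = 15 is active.
Try x > 0, y > 0 (so mu_x = mu_y = 0): x = 2*mu/2, y = 1*mu/2
Substitute: 2*(2*mu/2) + 1*(1*mu/2) = 15
  mu*5/2 = 15 => mu = 6
x* = 6 > 0, y* = 3 > 0, consistent with mu_x = mu_y = 0.
f is convex and the constraints are linear, so this KKT point is the global minimum.
f* = 45
Active constraints: 2x + y >= 15 (holds with equality, mu = 6 > 0); x >= 0 and y >= 0 are inactive (mu_x = mu_y = 0).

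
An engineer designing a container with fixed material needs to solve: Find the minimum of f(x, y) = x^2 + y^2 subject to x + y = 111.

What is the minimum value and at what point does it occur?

Substitute y = 111 - x into f(x,y) = x^2 + y^2:
g(x) = x^2 + (111 - x)^2 = 2x^2 - 222x + 12321
g'(x) = 4x - 222 = 0  =>  x = 111/2
y = 111 - 111/2 = 111/2
Minimum value = (111/2)^2 + (111/2)^2 = 12321/2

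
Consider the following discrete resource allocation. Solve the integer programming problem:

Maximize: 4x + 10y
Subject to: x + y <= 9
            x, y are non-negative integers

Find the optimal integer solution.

Objective: 4x + 10y, constraint: x + y <= 9
Coefficient of y is 10 > coefficient of x is 4, so allocate the entire budget to y.
Optimal: x = 0, y = 9, value = 90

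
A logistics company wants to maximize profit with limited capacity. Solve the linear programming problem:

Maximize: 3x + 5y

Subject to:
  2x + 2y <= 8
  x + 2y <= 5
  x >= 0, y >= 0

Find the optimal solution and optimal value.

Feasible vertices: (0, 0), (0, 5/2), (3, 1), (4, 0)
Objective 3x + 5y at each:
  (0, 0): 0
  (0, 5/2): 25/2
  (3, 1): 14
  (4, 0): 12
Maximum is 14 at (3, 1).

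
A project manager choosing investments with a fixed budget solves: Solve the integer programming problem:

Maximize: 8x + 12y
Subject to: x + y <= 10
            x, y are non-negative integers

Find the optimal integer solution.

Objective: 8x + 12y, constraint: x + y <= 10
Coefficient of y is 12 > coefficient of x is 8, so allocate the entire budget to y.
Optimal: x = 0, y = 10, value = 120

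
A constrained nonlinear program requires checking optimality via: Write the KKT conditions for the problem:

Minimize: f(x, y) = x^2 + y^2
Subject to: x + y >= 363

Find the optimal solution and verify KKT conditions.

KKT conditions for min x^2 + y^2 s.t. x + y >= 363:
Stationarity: 2x = mu, 2y = mu
So x = y = mu/2.
Complementary slackness: mu*(x + y - 363) = 0
Primal feasibility: x + y >= 363; dual feasibility: mu >= 0
If mu = 0 then x = y = 0, but 0 + 0 < 363 is infeasible, so the constraint is active.
Constraint active: x + y = 2*(mu/2) = 363 => mu = 363
x = y = 363/2, f = 131769/2
Verify: stationarity 2*(363/2) = 363 = mu; primal 363/2 + 363/2 = 363 >= 363; dual mu = 363 >= 0; complementary slackness 363*(363 - 363) = 0. All KKT conditions hold.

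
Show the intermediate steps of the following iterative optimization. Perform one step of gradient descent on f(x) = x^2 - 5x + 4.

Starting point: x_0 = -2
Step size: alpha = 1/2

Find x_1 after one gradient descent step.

f(x) = x^2 - 5x + 4
f'(x) = 2x - 5
f'(-2) = 2*-2 + (-5) = -9
x_1 = x_0 - alpha * f'(x_0) = -2 - 1/2 * -9 = 5/2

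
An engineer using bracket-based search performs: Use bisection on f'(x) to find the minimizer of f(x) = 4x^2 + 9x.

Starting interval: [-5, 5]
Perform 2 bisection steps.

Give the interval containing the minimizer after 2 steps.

Finding critical point of f(x) = 4x^2 + 9x using bisection on f'(x) = 8x + 9.
f'(x) = 0 when x = -9/8.
Starting interval: [-5, 5]
Step 1: mid = 0, f'(mid) = 9, new interval = [-5, 0]
Step 2: mid = -5/2, f'(mid) = -11, new interval = [-5/2, 0]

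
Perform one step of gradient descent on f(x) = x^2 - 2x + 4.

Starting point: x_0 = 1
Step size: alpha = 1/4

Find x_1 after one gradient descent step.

f(x) = x^2 - 2x + 4
f'(x) = 2x - 2
f'(1) = 2*1 + (-2) = 0
x_1 = x_0 - alpha * f'(x_0) = 1 - 1/4 * 0 = 1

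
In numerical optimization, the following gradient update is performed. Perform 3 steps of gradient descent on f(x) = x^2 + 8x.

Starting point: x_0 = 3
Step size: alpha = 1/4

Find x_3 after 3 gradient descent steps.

f(x) = x^2 + 8x, f'(x) = 2x + (8)
Step 1: f'(3) = 14, x_1 = 3 - 1/4 * 14 = -1/2
Step 2: f'(-1/2) = 7, x_2 = -1/2 - 1/4 * 7 = -9/4
Step 3: f'(-9/4) = 7/2, x_3 = -9/4 - 1/4 * 7/2 = -25/8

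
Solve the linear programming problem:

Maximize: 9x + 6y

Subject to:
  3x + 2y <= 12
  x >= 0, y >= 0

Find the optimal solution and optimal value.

The feasible region has vertices at [(0, 0), (4, 0), (0, 6)].
Checking objective 9x + 6y at each vertex:
  (0, 0): 9*0 + 6*0 = 0
  (4, 0): 9*4 + 6*0 = 36
  (0, 6): 9*0 + 6*6 = 36
Maximum is 36 at (4, 0).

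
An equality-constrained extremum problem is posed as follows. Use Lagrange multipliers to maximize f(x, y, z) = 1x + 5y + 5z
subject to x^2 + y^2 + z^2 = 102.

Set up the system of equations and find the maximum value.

Lagrange conditions: 1 = 2*lambda*x, 5 = 2*lambda*y, 5 = 2*lambda*z
So x:1 = y:5 = z:5, i.e. x = 1t, y = 5t, z = 5t
Constraint: t^2*(1^2 + 5^2 + 5^2) = 102
  t^2 * 51 = 102  =>  t = sqrt(2)
Maximum = 1*1t + 5*5t + 5*5t = 51*sqrt(2) = sqrt(5202)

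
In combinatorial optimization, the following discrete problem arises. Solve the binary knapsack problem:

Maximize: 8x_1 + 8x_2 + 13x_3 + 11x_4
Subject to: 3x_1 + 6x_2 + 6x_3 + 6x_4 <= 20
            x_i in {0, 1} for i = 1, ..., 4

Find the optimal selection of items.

Items: item 1 (v=8, w=3), item 2 (v=8, w=6), item 3 (v=13, w=6), item 4 (v=11, w=6)
Capacity: 20
Checking all 16 subsets (w = total weight, v = total value):
  {}: w = 0, v = 0
  {1}: w = 3, v = 8
  {2}: w = 6, v = 8
  {3}: w = 6, v = 13
  {4}: w = 6, v = 11
  {1, 2}: w = 9, v = 16
  {1, 3}: w = 9, v = 21
  {1, 4}: w = 9, v = 19
  {2, 3}: w = 12, v = 21
  {2, 4}: w = 12, v = 19
  {3, 4}: w = 12, v = 24
  {1, 2, 3}: w = 15, v = 29
  {1, 2, 4}: w = 15, v = 27
  {1, 3, 4}: w = 15, v = 32
  {2, 3, 4}: w = 18, v = 32
  {1, 2, 3, 4}: w = 21 > 20, infeasible
Best feasible subset: items [1, 3, 4]
(The same value 32 is also attained by {2, 3, 4}.)
Total weight: 15 <= 20, total value: 32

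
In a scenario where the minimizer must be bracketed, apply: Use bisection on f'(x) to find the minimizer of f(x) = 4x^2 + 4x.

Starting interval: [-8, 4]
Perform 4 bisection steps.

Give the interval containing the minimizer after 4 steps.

Finding critical point of f(x) = 4x^2 + 4x using bisection on f'(x) = 8x + 4.
f'(x) = 0 when x = -1/2.
Starting interval: [-8, 4]
Step 1: mid = -2, f'(mid) = -12, new interval = [-2, 4]
Step 2: mid = 1, f'(mid) = 12, new interval = [-2, 1]
Step 3: mid = -1/2, f'(mid) = 0, new interval = [-1/2, -1/2]
Step 4: mid = -1/2, f'(mid) = 0, new interval = [-1/2, -1/2]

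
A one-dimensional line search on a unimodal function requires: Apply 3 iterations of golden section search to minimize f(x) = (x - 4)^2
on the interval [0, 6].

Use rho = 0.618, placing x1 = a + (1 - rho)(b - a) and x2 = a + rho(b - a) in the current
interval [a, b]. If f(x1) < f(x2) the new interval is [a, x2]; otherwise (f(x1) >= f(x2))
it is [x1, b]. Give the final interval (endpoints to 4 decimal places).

Golden section search for min of f(x) = (x - 4)^2 on [0, 6].
Each step: x1 = a + (1 - rho)(b - a), x2 = a + rho(b - a); if f(x1) < f(x2) keep [a, x2], otherwise keep [x1, b].
Step 1: [0.0000, 6.0000], x1=2.2920 (f=2.9173), x2=3.7080 (f=0.0853); f(x1) > f(x2) => keep [2.2920, 6.0000]
Step 2: [2.2920, 6.0000], x1=3.7085 (f=0.0850), x2=4.5835 (f=0.3405); f(x1) < f(x2) => keep [2.2920, 4.5835]
Step 3: [2.2920, 4.5835], x1=3.1674 (f=0.6933), x2=3.7082 (f=0.0852); f(x1) > f(x2) => keep [3.1674, 4.5835]
Final interval: [3.1674, 4.5835]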